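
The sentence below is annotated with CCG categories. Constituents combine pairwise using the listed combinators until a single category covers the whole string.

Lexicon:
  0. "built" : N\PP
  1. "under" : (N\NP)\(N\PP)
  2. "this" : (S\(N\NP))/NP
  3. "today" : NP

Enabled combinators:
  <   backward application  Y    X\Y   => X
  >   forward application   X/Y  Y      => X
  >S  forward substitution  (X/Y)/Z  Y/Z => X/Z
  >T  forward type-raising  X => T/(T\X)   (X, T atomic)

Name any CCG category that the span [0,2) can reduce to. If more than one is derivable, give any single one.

[0,4] S   <
  [0,2] N\NP   <
    [0,1] "built" : N\PP
    [1,2] "under" : (N\NP)\(N\PP)
  [2,4] S\(N\NP)   >
    [2,3] "this" : (S\(N\NP))/NP
    [3,4] "today" : NP

N\NP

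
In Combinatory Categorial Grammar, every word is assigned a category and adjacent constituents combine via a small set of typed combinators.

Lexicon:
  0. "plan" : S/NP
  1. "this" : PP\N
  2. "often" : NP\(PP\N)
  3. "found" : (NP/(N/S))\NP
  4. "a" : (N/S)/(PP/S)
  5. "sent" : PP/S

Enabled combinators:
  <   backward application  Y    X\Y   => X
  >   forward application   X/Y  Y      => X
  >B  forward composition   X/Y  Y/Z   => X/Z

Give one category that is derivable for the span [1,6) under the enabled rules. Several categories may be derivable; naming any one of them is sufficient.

NP

[0,6] S   >
  [0,1] "plan" : S/NP
  [1,6] NP   >
    [1,4] NP/(N/S)   <
      [1,3] NP   <
        [1,2] "this" : PP\N
        [2,3] "often" : NP\(PP\N)
      [3,4] "found" : (NP/(N/S))\NP
    [4,6] N/S   >
      [4,5] "a" : (N/S)/(PP/S)
      [5,6] "sent" : PP/S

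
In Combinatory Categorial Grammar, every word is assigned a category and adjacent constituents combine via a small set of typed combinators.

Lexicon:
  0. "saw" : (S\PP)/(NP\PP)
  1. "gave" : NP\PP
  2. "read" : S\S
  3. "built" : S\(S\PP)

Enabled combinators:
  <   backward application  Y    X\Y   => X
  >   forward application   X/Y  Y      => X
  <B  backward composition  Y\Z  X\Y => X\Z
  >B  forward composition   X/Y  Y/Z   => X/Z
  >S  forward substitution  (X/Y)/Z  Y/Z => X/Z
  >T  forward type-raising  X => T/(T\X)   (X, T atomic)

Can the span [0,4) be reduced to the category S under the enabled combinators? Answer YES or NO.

YES

[0,4] S   <
  [0,3] S\PP   <B
    [0,2] S\PP   >
      [0,1] "saw" : (S\PP)/(NP\PP)
      [1,2] "gave" : NP\PP
    [2,3] "read" : S\S
  [3,4] "built" : S\(S\PP)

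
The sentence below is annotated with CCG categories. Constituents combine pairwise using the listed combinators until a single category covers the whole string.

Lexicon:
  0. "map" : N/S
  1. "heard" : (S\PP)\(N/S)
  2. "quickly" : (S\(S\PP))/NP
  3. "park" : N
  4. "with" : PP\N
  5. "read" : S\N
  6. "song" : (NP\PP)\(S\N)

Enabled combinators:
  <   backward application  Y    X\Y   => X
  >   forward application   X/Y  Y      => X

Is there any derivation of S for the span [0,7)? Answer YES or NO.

[0,7] S   <
  [0,2] S\PP   <
    [0,1] "map" : N/S
    [1,2] "heard" : (S\PP)\(N/S)
  [2,7] S\(S\PP)   >
    [2,3] "quickly" : (S\(S\PP))/NP
    [3,7] NP   <
      [3,5] PP   <
        [3,4] "park" : N
        [4,5] "with" : PP\N
      [5,7] NP\PP   <
        [5,6] "read" : S\N
        [6,7] "song" : (NP\PP)\(S\N)

YES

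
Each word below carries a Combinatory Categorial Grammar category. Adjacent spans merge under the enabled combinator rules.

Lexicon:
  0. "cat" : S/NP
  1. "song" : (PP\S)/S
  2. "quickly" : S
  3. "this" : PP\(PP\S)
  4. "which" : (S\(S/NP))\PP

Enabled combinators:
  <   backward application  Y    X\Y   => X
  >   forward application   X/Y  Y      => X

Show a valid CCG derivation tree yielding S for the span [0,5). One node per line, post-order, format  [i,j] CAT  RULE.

[0,5] S   <
  [0,1] "cat" : S/NP
  [1,5] S\(S/NP)   <
    [1,4] PP   <
      [1,3] PP\S   >
        [1,2] "song" : (PP\S)/S
        [2,3] "quickly" : S
      [3,4] "this" : PP\(PP\S)
    [4,5] "which" : (S\(S/NP))\PP

[0,1] S/NP  lex  "cat"
[1,2] (PP\S)/S  lex  "song"
[2,3] S  lex  "quickly"
[1,3] PP\S  >  k=2
[3,4] PP\(PP\S)  lex  "this"
[1,4] PP  <  k=3
[4,5] (S\(S/NP))\PP  lex  "which"
[1,5] S\(S/NP)  <  k=4
[0,5] S  <  k=1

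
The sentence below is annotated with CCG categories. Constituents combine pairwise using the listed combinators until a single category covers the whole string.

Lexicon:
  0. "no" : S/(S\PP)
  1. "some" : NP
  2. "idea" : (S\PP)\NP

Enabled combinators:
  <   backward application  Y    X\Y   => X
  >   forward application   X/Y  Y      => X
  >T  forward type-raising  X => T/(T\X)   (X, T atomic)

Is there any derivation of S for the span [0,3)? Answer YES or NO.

[0,3] S   >
  [0,1] "no" : S/(S\PP)
  [1,3] S\PP   <
    [1,2] "some" : NP
    [2,3] "idea" : (S\PP)\NP

YES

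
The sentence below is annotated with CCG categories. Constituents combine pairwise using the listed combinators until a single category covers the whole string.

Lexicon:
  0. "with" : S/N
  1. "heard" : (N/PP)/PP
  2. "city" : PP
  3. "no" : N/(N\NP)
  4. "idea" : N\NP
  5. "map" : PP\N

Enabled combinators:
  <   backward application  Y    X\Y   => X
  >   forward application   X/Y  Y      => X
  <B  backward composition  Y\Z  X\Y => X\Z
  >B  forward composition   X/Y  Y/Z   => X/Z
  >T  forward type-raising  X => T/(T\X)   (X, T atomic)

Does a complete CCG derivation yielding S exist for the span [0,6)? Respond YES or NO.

YES

[0,6] S   >
  [0,1] "with" : S/N
  [1,6] N   >
    [1,3] N/PP   >
      [1,2] "heard" : (N/PP)/PP
      [2,3] "city" : PP
    [3,6] PP   <
      [3,5] N   >
        [3,4] "no" : N/(N\NP)
        [4,5] "idea" : N\NP
      [5,6] "map" : PP\N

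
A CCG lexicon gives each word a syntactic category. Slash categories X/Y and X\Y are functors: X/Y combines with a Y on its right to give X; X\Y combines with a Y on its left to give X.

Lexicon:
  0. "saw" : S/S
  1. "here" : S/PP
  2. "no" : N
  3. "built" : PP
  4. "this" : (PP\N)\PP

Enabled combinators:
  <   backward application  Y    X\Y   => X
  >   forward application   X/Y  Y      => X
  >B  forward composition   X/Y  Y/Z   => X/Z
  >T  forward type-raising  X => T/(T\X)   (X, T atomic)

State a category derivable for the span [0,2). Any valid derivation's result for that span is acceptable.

S/PP

[0,5] S   >
  [0,2] S/PP   >B
    [0,1] "saw" : S/S
    [1,2] "here" : S/PP
  [2,5] PP   >
    [2,3] PP/(PP\N)   >T
      [2,3] "no" : N
    [3,5] PP\N   <
      [3,4] "built" : PP
      [4,5] "this" : (PP\N)\PP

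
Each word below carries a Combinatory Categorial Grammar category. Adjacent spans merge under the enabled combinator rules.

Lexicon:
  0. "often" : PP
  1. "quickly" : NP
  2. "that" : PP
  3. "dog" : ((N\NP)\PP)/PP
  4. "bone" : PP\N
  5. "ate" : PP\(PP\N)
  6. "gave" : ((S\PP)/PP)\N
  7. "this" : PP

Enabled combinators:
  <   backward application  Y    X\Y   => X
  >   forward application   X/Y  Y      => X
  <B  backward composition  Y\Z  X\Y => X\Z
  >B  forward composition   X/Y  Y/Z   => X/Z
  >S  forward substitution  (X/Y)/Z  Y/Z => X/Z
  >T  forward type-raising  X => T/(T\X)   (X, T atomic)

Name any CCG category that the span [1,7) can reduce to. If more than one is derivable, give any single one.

[0,8] S   <
  [0,1] "often" : PP
  [1,8] S\PP   >
    [1,7] (S\PP)/PP   <
      [1,6] N   >
        [1,2] N/(N\NP)   >T
          [1,2] "quickly" : NP
        [2,6] N\NP   <
          [2,3] "that" : PP
          [3,6] (N\NP)\PP   >
            [3,4] "dog" : ((N\NP)\PP)/PP
            [4,6] PP   <
              [4,5] "bone" : PP\N
              [5,6] "ate" : PP\(PP\N)
      [6,7] "gave" : ((S\PP)/PP)\N
    [7,8] "this" : PP

(S\PP)/PP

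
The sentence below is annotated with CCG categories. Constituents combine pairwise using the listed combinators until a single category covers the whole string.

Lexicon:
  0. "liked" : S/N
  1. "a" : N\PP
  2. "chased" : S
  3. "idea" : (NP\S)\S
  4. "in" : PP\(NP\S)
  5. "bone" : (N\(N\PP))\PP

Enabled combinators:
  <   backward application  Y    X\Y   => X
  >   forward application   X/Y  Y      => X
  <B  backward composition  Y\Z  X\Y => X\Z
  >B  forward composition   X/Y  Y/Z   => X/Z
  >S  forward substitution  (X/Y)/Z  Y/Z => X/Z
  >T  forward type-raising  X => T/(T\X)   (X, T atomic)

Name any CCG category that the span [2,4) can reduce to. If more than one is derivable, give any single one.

[0,6] S   >
  [0,1] "liked" : S/N
  [1,6] N   <
    [1,2] "a" : N\PP
    [2,6] N\(N\PP)   <
      [2,5] PP   <
        [2,4] NP\S   <
          [2,3] "chased" : S
          [3,4] "idea" : (NP\S)\S
        [4,5] "in" : PP\(NP\S)
      [5,6] "bone" : (N\(N\PP))\PP

NP\S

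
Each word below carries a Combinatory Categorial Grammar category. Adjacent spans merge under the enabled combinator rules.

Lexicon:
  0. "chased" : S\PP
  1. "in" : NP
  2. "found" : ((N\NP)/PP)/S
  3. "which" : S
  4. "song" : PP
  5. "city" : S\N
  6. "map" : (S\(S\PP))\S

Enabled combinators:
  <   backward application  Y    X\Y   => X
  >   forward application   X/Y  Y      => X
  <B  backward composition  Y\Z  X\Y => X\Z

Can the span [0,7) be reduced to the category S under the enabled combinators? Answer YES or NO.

YES

[0,7] S   <
  [0,1] "chased" : S\PP
  [1,7] S\(S\PP)   <
    [1,6] S   <
      [1,5] N   <
        [1,2] "in" : NP
        [2,5] N\NP   >
          [2,4] (N\NP)/PP   >
            [2,3] "found" : ((N\NP)/PP)/S
            [3,4] "which" : S
          [4,5] "song" : PP
      [5,6] "city" : S\N
    [6,7] "map" : (S\(S\PP))\S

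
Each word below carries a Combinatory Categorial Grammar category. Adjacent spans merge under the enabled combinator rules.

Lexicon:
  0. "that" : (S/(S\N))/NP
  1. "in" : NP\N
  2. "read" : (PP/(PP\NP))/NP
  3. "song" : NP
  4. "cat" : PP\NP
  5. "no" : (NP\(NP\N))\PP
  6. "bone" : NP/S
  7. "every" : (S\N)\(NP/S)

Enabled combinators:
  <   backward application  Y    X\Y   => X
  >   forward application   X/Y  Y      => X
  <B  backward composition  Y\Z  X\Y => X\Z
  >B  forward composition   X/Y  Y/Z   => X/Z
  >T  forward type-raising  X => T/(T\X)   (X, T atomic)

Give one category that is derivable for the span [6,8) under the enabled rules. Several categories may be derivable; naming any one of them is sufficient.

[0,8] S   >
  [0,6] S/(S\N)   >
    [0,1] "that" : (S/(S\N))/NP
    [1,6] NP   <
      [1,2] "in" : NP\N
      [2,6] NP\(NP\N)   <
        [2,5] PP   >
          [2,4] PP/(PP\NP)   >
            [2,3] "read" : (PP/(PP\NP))/NP
            [3,4] "song" : NP
          [4,5] "cat" : PP\NP
        [5,6] "no" : (NP\(NP\N))\PP
  [6,8] S\N   <
    [6,7] "bone" : NP/S
    [7,8] "every" : (S\N)\(NP/S)

S\N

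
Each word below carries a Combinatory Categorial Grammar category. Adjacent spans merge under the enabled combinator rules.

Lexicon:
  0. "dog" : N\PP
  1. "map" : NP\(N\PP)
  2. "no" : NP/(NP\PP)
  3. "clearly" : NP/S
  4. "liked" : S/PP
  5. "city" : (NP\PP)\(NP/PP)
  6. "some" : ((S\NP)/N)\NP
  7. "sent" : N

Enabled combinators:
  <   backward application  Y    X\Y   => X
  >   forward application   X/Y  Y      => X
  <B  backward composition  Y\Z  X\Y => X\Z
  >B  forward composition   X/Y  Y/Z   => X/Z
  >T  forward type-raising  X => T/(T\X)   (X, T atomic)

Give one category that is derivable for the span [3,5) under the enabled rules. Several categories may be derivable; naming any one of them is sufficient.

NP/PP

[0,8] S   <
  [0,2] NP   <
    [0,1] "dog" : N\PP
    [1,2] "map" : NP\(N\PP)
  [2,8] S\NP   >
    [2,7] (S\NP)/N   <
      [2,6] NP   >
        [2,3] "no" : NP/(NP\PP)
        [3,6] NP\PP   <
          [3,5] NP/PP   >B
            [3,4] "clearly" : NP/S
            [4,5] "liked" : S/PP
          [5,6] "city" : (NP\PP)\(NP/PP)
      [6,7] "some" : ((S\NP)/N)\NP
    [7,8] "sent" : N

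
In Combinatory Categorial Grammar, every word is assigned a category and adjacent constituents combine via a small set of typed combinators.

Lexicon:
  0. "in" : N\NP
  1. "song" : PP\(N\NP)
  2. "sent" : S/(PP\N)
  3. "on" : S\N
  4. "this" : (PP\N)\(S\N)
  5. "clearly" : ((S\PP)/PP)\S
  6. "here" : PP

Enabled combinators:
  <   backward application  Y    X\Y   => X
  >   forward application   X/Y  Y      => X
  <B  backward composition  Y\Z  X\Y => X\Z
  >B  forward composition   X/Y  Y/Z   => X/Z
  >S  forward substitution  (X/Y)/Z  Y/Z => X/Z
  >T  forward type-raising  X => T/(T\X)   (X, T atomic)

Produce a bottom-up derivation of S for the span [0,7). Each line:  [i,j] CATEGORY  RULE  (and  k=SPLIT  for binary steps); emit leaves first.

[0,7] S   <
  [0,2] PP   <
    [0,1] "in" : N\NP
    [1,2] "song" : PP\(N\NP)
  [2,7] S\PP   >
    [2,6] (S\PP)/PP   <
      [2,5] S   >
        [2,3] "sent" : S/(PP\N)
        [3,5] PP\N   <
          [3,4] "on" : S\N
          [4,5] "this" : (PP\N)\(S\N)
      [5,6] "clearly" : ((S\PP)/PP)\S
    [6,7] "here" : PP

[0,1] N\NP  lex  "in"
[1,2] PP\(N\NP)  lex  "song"
[0,2] PP  <  k=1
[2,3] S/(PP\N)  lex  "sent"
[3,4] S\N  lex  "on"
[4,5] (PP\N)\(S\N)  lex  "this"
[3,5] PP\N  <  k=4
[2,5] S  >  k=3
[5,6] ((S\PP)/PP)\S  lex  "clearly"
[2,6] (S\PP)/PP  <  k=5
[6,7] PP  lex  "here"
[2,7] S\PP  >  k=6
[0,7] S  <  k=2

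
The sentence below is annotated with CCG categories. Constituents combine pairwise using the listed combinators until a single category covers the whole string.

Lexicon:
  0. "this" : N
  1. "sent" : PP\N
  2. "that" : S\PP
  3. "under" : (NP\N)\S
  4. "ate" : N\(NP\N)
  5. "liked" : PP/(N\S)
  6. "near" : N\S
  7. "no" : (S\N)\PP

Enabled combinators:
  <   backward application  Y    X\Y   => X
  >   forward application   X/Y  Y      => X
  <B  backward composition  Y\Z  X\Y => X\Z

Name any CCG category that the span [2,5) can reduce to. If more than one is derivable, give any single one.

[0,8] S   <
  [0,1] "this" : N
  [1,8] S\N   <B
    [1,5] N\N   <B
      [1,2] "sent" : PP\N
      [2,5] N\PP   <B
        [2,3] "that" : S\PP
        [3,5] N\S   <B
          [3,4] "under" : (NP\N)\S
          [4,5] "ate" : N\(NP\N)
    [5,8] S\N   <
      [5,7] PP   >
        [5,6] "liked" : PP/(N\S)
        [6,7] "near" : N\S
      [7,8] "no" : (S\N)\PP

N\PP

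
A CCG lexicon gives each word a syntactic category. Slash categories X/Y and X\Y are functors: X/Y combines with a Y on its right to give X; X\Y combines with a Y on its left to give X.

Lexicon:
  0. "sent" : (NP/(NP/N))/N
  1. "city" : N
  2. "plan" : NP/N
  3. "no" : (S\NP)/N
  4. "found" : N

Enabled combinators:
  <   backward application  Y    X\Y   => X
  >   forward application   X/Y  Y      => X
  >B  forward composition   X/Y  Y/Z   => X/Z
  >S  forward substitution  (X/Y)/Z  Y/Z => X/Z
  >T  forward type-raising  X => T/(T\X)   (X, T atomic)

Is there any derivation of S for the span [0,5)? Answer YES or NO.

[0,5] S   <
  [0,3] NP   >
    [0,2] NP/(NP/N)   >
      [0,1] "sent" : (NP/(NP/N))/N
      [1,2] "city" : N
    [2,3] "plan" : NP/N
  [3,5] S\NP   >
    [3,4] "no" : (S\NP)/N
    [4,5] "found" : N

YES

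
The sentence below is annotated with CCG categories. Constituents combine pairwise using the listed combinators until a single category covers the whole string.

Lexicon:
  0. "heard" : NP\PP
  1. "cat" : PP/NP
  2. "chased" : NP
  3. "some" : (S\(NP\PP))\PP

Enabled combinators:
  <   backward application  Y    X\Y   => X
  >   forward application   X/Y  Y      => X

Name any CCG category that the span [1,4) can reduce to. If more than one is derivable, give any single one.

[0,4] S   <
  [0,1] "heard" : NP\PP
  [1,4] S\(NP\PP)   <
    [1,3] PP   >
      [1,2] "cat" : PP/NP
      [2,3] "chased" : NP
    [3,4] "some" : (S\(NP\PP))\PP

S\(NP\PP)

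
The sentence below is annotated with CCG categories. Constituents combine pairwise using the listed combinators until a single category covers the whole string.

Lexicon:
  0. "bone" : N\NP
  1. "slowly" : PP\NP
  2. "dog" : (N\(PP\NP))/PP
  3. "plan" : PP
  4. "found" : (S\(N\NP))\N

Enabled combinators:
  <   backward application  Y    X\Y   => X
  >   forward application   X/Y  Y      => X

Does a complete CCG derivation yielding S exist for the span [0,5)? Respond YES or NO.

YES

[0,5] S   <
  [0,1] "bone" : N\NP
  [1,5] S\(N\NP)   <
    [1,4] N   <
      [1,2] "slowly" : PP\NP
      [2,4] N\(PP\NP)   >
        [2,3] "dog" : (N\(PP\NP))/PP
        [3,4] "plan" : PP
    [4,5] "found" : (S\(N\NP))\N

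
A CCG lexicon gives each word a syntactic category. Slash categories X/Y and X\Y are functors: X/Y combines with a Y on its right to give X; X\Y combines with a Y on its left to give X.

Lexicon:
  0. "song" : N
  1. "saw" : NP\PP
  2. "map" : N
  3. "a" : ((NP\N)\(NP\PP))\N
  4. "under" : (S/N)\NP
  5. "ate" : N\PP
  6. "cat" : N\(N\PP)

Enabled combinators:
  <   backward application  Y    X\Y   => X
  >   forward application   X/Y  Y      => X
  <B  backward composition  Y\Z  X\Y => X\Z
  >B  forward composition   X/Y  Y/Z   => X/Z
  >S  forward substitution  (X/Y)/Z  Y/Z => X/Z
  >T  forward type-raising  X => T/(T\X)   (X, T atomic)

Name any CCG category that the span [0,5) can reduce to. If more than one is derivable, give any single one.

[0,7] S   >
  [0,5] S/N   <
    [0,4] NP   <
      [0,1] "song" : N
      [1,4] NP\N   <
        [1,2] "saw" : NP\PP
        [2,4] (NP\N)\(NP\PP)   <
          [2,3] "map" : N
          [3,4] "a" : ((NP\N)\(NP\PP))\N
    [4,5] "under" : (S/N)\NP
  [5,7] N   <
    [5,6] "ate" : N\PP
    [6,7] "cat" : N\(N\PP)

S/N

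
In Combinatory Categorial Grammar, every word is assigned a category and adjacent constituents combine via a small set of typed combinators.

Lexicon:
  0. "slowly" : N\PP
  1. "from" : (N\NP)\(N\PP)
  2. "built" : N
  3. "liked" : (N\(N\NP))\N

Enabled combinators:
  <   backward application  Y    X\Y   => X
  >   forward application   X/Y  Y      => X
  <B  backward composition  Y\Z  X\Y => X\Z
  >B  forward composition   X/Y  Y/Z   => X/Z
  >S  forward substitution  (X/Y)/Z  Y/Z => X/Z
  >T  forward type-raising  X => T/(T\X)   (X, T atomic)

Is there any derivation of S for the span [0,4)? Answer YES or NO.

NO

N\PP (N\NP)\(N\PP) N (N\(N\NP))\N
CKY chart[0,4] = {N, N/(N\N), NP/(NP\N), PP/(PP\N), S/(S\N)}; S ∉ chart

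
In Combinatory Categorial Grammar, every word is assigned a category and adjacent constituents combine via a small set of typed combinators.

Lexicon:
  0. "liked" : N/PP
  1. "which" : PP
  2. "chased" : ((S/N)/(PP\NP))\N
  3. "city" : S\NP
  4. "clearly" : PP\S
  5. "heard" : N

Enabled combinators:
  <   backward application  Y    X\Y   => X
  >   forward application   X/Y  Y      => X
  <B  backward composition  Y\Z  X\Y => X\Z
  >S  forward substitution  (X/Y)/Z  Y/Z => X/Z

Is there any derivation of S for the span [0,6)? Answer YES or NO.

[0,6] S   >
  [0,5] S/N   >
    [0,3] (S/N)/(PP\NP)   <
      [0,2] N   >
        [0,1] "liked" : N/PP
        [1,2] "which" : PP
      [2,3] "chased" : ((S/N)/(PP\NP))\N
    [3,5] PP\NP   <B
      [3,4] "city" : S\NP
      [4,5] "clearly" : PP\S
  [5,6] "heard" : N

YES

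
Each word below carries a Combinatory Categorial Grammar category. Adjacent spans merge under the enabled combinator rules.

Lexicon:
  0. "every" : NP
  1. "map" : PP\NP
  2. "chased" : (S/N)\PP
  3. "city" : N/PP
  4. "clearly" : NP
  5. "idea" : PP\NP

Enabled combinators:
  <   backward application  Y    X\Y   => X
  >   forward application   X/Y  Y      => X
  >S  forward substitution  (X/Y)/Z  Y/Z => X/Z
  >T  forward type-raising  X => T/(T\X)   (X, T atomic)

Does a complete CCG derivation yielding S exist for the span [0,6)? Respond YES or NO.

YES

[0,6] S   >
  [0,3] S/N   <
    [0,2] PP   <
      [0,1] "every" : NP
      [1,2] "map" : PP\NP
    [2,3] "chased" : (S/N)\PP
  [3,6] N   >
    [3,4] "city" : N/PP
    [4,6] PP   <
      [4,5] "clearly" : NP
      [5,6] "idea" : PP\NP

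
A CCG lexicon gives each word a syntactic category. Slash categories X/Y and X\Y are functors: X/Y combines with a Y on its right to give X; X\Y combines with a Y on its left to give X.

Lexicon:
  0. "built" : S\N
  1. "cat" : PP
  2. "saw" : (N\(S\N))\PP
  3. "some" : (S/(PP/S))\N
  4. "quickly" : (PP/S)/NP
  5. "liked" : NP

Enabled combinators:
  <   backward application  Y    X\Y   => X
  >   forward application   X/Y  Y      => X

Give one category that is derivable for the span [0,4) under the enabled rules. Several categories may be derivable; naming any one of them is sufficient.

[0,6] S   >
  [0,4] S/(PP/S)   <
    [0,3] N   <
      [0,1] "built" : S\N
      [1,3] N\(S\N)   <
        [1,2] "cat" : PP
        [2,3] "saw" : (N\(S\N))\PP
    [3,4] "some" : (S/(PP/S))\N
  [4,6] PP/S   >
    [4,5] "quickly" : (PP/S)/NP
    [5,6] "liked" : NP

S/(PP/S)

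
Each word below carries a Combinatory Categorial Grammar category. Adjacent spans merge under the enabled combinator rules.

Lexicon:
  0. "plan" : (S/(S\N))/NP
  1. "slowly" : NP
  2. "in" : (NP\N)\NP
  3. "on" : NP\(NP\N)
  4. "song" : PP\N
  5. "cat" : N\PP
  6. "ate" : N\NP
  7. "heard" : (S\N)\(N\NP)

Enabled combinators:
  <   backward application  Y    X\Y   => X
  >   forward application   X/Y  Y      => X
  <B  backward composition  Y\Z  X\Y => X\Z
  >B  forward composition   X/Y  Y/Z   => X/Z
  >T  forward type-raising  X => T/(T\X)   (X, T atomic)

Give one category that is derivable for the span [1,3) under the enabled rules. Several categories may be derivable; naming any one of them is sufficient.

[0,8] S   >
  [0,4] S/(S\N)   >
    [0,1] "plan" : (S/(S\N))/NP
    [1,4] NP   <
      [1,3] NP\N   <
        [1,2] "slowly" : NP
        [2,3] "in" : (NP\N)\NP
      [3,4] "on" : NP\(NP\N)
  [4,8] S\N   <B
    [4,5] "song" : PP\N
    [5,8] S\PP   <B
      [5,6] "cat" : N\PP
      [6,8] S\N   <
        [6,7] "ate" : N\NP
        [7,8] "heard" : (S\N)\(N\NP)

NP\N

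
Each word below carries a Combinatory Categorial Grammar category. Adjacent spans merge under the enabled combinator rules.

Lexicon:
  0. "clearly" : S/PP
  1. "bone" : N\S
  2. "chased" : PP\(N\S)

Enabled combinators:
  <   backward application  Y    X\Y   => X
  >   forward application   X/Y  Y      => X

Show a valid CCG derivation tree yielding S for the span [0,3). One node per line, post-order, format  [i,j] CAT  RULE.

[0,3] S   >
  [0,1] "clearly" : S/PP
  [1,3] PP   <
    [1,2] "bone" : N\S
    [2,3] "chased" : PP\(N\S)

[0,1] S/PP  lex  "clearly"
[1,2] N\S  lex  "bone"
[2,3] PP\(N\S)  lex  "chased"
[1,3] PP  <  k=2
[0,3] S  >  k=1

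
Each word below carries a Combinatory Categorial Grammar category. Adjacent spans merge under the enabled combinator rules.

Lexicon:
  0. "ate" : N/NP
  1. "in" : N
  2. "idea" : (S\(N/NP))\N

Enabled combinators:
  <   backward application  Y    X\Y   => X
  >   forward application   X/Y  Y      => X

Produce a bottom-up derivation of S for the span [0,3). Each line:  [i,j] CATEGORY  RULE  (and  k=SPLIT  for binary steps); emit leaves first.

[0,3] S   <
  [0,1] "ate" : N/NP
  [1,3] S\(N/NP)   <
    [1,2] "in" : N
    [2,3] "idea" : (S\(N/NP))\N

[0,1] N/NP  lex  "ate"
[1,2] N  lex  "in"
[2,3] (S\(N/NP))\N  lex  "idea"
[1,3] S\(N/NP)  <  k=2
[0,3] S  <  k=1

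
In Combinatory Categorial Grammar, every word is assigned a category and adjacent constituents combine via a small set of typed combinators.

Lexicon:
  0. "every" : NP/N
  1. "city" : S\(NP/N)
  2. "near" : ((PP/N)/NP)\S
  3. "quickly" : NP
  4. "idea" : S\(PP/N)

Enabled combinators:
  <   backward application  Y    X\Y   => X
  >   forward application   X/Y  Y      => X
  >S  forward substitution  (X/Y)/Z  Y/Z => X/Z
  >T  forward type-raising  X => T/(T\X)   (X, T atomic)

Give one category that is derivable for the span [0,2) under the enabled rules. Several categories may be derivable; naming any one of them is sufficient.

[0,5] S   <
  [0,4] PP/N   >
    [0,3] (PP/N)/NP   <
      [0,2] S   <
        [0,1] "every" : NP/N
        [1,2] "city" : S\(NP/N)
      [2,3] "near" : ((PP/N)/NP)\S
    [3,4] "quickly" : NP
  [4,5] "idea" : S\(PP/N)

S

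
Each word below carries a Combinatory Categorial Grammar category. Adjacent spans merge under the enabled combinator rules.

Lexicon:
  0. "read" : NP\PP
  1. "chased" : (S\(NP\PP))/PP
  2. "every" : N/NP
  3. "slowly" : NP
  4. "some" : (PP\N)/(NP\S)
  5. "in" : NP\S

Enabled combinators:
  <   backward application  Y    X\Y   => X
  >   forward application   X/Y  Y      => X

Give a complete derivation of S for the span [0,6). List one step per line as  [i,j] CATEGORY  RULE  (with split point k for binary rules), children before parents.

[0,1] NP\PP  lex  "read"
[1,2] (S\(NP\PP))/PP  lex  "chased"
[2,3] N/NP  lex  "every"
[3,4] NP  lex  "slowly"
[2,4] N  >  k=3
[4,5] (PP\N)/(NP\S)  lex  "some"
[5,6] NP\S  lex  "in"
[4,6] PP\N  >  k=5
[2,6] PP  <  k=4
[1,6] S\(NP\PP)  >  k=2
[0,6] S  <  k=1

[0,6] S   <
  [0,1] "read" : NP\PP
  [1,6] S\(NP\PP)   >
    [1,2] "chased" : (S\(NP\PP))/PP
    [2,6] PP   <
      [2,4] N   >
        [2,3] "every" : N/NP
        [3,4] "slowly" : NP
      [4,6] PP\N   >
        [4,5] "some" : (PP\N)/(NP\S)
        [5,6] "in" : NP\S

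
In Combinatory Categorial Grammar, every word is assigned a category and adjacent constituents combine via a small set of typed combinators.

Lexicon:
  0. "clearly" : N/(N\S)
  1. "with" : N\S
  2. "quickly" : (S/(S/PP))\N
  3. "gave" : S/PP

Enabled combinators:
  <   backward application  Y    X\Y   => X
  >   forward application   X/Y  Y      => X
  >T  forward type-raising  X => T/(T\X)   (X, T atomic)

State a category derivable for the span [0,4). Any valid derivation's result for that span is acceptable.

S

[0,4] S   >
  [0,3] S/(S/PP)   <
    [0,2] N   >
      [0,1] "clearly" : N/(N\S)
      [1,2] "with" : N\S
    [2,3] "quickly" : (S/(S/PP))\N
  [3,4] "gave" : S/PP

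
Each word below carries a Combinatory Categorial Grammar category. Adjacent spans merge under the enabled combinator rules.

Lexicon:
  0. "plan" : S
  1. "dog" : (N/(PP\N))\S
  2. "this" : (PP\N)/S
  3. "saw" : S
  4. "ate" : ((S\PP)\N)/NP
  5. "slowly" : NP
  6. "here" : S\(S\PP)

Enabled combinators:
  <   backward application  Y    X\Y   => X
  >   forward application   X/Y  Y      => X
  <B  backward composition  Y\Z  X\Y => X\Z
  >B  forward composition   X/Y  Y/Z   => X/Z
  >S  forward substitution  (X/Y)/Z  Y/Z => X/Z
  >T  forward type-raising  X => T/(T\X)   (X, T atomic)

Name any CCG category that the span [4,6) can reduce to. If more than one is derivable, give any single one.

(S\PP)\N

[0,7] S   <
  [0,6] S\PP   <
    [0,4] N   >
      [0,2] N/(PP\N)   <
        [0,1] "plan" : S
        [1,2] "dog" : (N/(PP\N))\S
      [2,4] PP\N   >
        [2,3] "this" : (PP\N)/S
        [3,4] "saw" : S
    [4,6] (S\PP)\N   >
      [4,5] "ate" : ((S\PP)\N)/NP
      [5,6] "slowly" : NP
  [6,7] "here" : S\(S\PP)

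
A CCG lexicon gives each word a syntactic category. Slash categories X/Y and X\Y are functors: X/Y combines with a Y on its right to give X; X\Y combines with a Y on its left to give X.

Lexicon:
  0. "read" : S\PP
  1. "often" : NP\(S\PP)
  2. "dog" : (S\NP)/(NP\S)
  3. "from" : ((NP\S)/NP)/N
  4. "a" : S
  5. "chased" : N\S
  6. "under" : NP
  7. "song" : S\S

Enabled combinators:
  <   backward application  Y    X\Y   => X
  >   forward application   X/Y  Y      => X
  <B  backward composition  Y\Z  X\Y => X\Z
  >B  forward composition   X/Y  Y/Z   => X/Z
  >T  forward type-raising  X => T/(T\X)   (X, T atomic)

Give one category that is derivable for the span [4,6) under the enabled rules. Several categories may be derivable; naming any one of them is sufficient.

[0,8] S   <
  [0,2] NP   <
    [0,1] "read" : S\PP
    [1,2] "often" : NP\(S\PP)
  [2,8] S\NP   <B
    [2,7] S\NP   >
      [2,3] "dog" : (S\NP)/(NP\S)
      [3,7] NP\S   >
        [3,6] (NP\S)/NP   >
          [3,4] "from" : ((NP\S)/NP)/N
          [4,6] N   >
            [4,5] N/(N\S)   >T
              [4,5] "a" : S
            [5,6] "chased" : N\S
        [6,7] "under" : NP
    [7,8] "song" : S\S

N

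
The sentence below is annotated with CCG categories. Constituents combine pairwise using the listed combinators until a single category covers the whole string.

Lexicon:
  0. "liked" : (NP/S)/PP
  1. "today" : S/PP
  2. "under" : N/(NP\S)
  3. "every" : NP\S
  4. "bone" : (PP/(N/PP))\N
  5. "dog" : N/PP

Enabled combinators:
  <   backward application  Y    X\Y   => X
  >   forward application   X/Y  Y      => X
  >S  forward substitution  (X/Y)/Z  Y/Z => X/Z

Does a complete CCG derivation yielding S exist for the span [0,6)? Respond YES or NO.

NO

(NP/S)/PP S/PP N/(NP\S) NP\S (PP/(N/PP))\N N/PP
CKY chart[0,6] = {NP}; S ∉ chart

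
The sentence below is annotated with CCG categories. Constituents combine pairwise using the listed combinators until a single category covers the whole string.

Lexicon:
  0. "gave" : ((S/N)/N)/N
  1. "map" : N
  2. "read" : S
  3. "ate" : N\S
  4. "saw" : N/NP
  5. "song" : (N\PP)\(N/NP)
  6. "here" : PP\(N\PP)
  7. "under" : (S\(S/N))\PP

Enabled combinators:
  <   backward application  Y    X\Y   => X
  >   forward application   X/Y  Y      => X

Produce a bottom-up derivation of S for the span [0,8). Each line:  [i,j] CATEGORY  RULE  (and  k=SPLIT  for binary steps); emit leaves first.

[0,1] ((S/N)/N)/N  lex  "gave"
[1,2] N  lex  "map"
[0,2] (S/N)/N  >  k=1
[2,3] S  lex  "read"
[3,4] N\S  lex  "ate"
[2,4] N  <  k=3
[0,4] S/N  >  k=2
[4,5] N/NP  lex  "saw"
[5,6] (N\PP)\(N/NP)  lex  "song"
[4,6] N\PP  <  k=5
[6,7] PP\(N\PP)  lex  "here"
[4,7] PP  <  k=6
[7,8] (S\(S/N))\PP  lex  "under"
[4,8] S\(S/N)  <  k=7
[0,8] S  <  k=4

[0,8] S   <
  [0,4] S/N   >
    [0,2] (S/N)/N   >
      [0,1] "gave" : ((S/N)/N)/N
      [1,2] "map" : N
    [2,4] N   <
      [2,3] "read" : S
      [3,4] "ate" : N\S
  [4,8] S\(S/N)   <
    [4,7] PP   <
      [4,6] N\PP   <
        [4,5] "saw" : N/NP
        [5,6] "song" : (N\PP)\(N/NP)
      [6,7] "here" : PP\(N\PP)
    [7,8] "under" : (S\(S/N))\PP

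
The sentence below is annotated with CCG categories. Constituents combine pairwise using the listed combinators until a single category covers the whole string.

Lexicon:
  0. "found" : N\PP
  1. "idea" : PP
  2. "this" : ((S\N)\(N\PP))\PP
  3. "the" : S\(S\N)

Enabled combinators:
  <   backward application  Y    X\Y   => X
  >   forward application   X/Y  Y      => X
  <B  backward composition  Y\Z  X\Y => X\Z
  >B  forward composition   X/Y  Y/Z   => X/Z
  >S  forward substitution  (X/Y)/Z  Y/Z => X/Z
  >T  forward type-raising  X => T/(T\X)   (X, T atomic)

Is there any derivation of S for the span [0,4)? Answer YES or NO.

[0,4] S   <
  [0,3] S\N   <
    [0,1] "found" : N\PP
    [1,3] (S\N)\(N\PP)   <
      [1,2] "idea" : PP
      [2,3] "this" : ((S\N)\(N\PP))\PP
  [3,4] "the" : S\(S\N)

YES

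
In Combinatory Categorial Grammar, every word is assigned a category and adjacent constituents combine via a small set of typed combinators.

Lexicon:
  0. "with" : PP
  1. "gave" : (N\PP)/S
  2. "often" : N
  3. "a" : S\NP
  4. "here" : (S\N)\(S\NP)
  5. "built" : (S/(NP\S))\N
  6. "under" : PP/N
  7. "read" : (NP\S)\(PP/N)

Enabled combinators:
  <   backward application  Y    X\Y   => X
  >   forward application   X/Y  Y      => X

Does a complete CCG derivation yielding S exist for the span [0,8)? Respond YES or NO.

YES

[0,8] S   >
  [0,6] S/(NP\S)   <
    [0,5] N   <
      [0,1] "with" : PP
      [1,5] N\PP   >
        [1,2] "gave" : (N\PP)/S
        [2,5] S   <
          [2,3] "often" : N
          [3,5] S\N   <
            [3,4] "a" : S\NP
            [4,5] "here" : (S\N)\(S\NP)
    [5,6] "built" : (S/(NP\S))\N
  [6,8] NP\S   <
    [6,7] "under" : PP/N
    [7,8] "read" : (NP\S)\(PP/N)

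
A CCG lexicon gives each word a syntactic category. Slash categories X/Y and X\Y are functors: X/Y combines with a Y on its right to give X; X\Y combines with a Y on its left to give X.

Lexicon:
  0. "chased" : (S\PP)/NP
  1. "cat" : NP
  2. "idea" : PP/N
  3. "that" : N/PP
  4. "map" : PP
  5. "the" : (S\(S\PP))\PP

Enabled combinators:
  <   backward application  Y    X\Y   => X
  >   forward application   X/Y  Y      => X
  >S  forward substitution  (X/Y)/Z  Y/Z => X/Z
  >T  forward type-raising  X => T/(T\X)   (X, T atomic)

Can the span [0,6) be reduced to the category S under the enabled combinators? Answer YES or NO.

[0,6] S   <
  [0,2] S\PP   >
    [0,1] "chased" : (S\PP)/NP
    [1,2] "cat" : NP
  [2,6] S\(S\PP)   <
    [2,5] PP   >
      [2,3] "idea" : PP/N
      [3,5] N   >
        [3,4] "that" : N/PP
        [4,5] "map" : PP
    [5,6] "the" : (S\(S\PP))\PP

YES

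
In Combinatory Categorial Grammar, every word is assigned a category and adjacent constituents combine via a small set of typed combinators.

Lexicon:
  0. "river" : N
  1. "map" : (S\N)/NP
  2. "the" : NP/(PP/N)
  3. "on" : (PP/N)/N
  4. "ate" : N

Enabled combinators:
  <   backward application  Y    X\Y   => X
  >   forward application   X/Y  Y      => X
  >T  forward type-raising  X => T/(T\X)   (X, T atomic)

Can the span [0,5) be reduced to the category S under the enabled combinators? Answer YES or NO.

YES

[0,5] S   <
  [0,1] "river" : N
  [1,5] S\N   >
    [1,2] "map" : (S\N)/NP
    [2,5] NP   >
      [2,3] "the" : NP/(PP/N)
      [3,5] PP/N   >
        [3,4] "on" : (PP/N)/N
        [4,5] "ate" : N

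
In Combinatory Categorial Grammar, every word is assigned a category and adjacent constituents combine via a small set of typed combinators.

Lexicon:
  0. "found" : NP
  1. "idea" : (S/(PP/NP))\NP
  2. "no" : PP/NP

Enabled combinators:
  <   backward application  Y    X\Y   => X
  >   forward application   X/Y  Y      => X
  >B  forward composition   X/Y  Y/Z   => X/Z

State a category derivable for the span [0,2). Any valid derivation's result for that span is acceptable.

S/(PP/NP)

[0,3] S   >
  [0,2] S/(PP/NP)   <
    [0,1] "found" : NP
    [1,2] "idea" : (S/(PP/NP))\NP
  [2,3] "no" : PP/NP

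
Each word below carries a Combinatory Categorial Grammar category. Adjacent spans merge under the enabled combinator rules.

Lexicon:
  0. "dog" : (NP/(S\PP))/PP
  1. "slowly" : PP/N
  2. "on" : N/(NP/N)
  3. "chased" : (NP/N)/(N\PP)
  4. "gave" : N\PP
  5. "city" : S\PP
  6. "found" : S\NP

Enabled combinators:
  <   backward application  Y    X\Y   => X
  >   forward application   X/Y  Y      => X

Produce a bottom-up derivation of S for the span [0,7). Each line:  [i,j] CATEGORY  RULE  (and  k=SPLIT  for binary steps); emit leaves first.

[0,1] (NP/(S\PP))/PP  lex  "dog"
[1,2] PP/N  lex  "slowly"
[2,3] N/(NP/N)  lex  "on"
[3,4] (NP/N)/(N\PP)  lex  "chased"
[4,5] N\PP  lex  "gave"
[3,5] NP/N  >  k=4
[2,5] N  >  k=3
[1,5] PP  >  k=2
[0,5] NP/(S\PP)  >  k=1
[5,6] S\PP  lex  "city"
[0,6] NP  >  k=5
[6,7] S\NP  lex  "found"
[0,7] S  <  k=6

[0,7] S   <
  [0,6] NP   >
    [0,5] NP/(S\PP)   >
      [0,1] "dog" : (NP/(S\PP))/PP
      [1,5] PP   >
        [1,2] "slowly" : PP/N
        [2,5] N   >
          [2,3] "on" : N/(NP/N)
          [3,5] NP/N   >
            [3,4] "chased" : (NP/N)/(N\PP)
            [4,5] "gave" : N\PP
    [5,6] "city" : S\PP
  [6,7] "found" : S\NP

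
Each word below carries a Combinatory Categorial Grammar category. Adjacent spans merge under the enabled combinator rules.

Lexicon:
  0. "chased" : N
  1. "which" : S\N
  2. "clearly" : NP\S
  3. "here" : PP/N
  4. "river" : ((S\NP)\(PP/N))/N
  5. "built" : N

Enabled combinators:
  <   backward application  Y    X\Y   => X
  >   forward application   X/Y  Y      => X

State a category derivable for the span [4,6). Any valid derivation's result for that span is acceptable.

(S\NP)\(PP/N)

[0,6] S   <
  [0,3] NP   <
    [0,2] S   <
      [0,1] "chased" : N
      [1,2] "which" : S\N
    [2,3] "clearly" : NP\S
  [3,6] S\NP   <
    [3,4] "here" : PP/N
    [4,6] (S\NP)\(PP/N)   >
      [4,5] "river" : ((S\NP)\(PP/N))/N
      [5,6] "built" : N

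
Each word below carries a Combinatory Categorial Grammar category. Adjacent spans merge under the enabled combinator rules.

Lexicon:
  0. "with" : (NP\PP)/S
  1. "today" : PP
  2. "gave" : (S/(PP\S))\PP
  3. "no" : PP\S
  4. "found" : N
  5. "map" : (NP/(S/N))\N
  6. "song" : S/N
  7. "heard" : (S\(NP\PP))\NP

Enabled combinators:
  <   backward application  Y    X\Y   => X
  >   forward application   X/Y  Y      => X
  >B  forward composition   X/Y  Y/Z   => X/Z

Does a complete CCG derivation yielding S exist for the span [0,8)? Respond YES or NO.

YES

[0,8] S   <
  [0,4] NP\PP   >
    [0,1] "with" : (NP\PP)/S
    [1,4] S   >
      [1,3] S/(PP\S)   <
        [1,2] "today" : PP
        [2,3] "gave" : (S/(PP\S))\PP
      [3,4] "no" : PP\S
  [4,8] S\(NP\PP)   <
    [4,7] NP   >
      [4,6] NP/(S/N)   <
        [4,5] "found" : N
        [5,6] "map" : (NP/(S/N))\N
      [6,7] "song" : S/N
    [7,8] "heard" : (S\(NP\PP))\NP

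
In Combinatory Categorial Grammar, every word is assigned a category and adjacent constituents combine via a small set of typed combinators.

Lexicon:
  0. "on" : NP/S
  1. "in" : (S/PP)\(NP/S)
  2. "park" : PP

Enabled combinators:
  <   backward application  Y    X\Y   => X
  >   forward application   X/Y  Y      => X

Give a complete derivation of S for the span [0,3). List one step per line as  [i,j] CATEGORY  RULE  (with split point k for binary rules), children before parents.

[0,1] NP/S  lex  "on"
[1,2] (S/PP)\(NP/S)  lex  "in"
[0,2] S/PP  <  k=1
[2,3] PP  lex  "park"
[0,3] S  >  k=2

[0,3] S   >
  [0,2] S/PP   <
    [0,1] "on" : NP/S
    [1,2] "in" : (S/PP)\(NP/S)
  [2,3] "park" : PP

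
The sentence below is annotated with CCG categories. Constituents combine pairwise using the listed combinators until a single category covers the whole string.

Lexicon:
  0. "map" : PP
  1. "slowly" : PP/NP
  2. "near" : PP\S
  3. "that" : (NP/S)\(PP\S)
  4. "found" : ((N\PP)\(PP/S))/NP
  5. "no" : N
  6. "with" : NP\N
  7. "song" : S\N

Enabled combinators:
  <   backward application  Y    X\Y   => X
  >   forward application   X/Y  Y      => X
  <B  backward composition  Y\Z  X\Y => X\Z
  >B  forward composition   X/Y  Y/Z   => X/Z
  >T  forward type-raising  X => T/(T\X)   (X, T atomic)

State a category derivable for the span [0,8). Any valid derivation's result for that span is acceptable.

[0,8] S   <
  [0,1] "map" : PP
  [1,8] S\PP   <B
    [1,7] N\PP   <
      [1,4] PP/S   >B
        [1,2] "slowly" : PP/NP
        [2,4] NP/S   <
          [2,3] "near" : PP\S
          [3,4] "that" : (NP/S)\(PP\S)
      [4,7] (N\PP)\(PP/S)   >
        [4,5] "found" : ((N\PP)\(PP/S))/NP
        [5,7] NP   <
          [5,6] "no" : N
          [6,7] "with" : NP\N
    [7,8] "song" : S\N

S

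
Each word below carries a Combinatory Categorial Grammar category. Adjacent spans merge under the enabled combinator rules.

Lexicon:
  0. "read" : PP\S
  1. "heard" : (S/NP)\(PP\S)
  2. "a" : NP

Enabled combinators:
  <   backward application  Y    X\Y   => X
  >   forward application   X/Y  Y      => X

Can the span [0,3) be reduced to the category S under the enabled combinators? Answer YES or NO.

[0,3] S   >
  [0,2] S/NP   <
    [0,1] "read" : PP\S
    [1,2] "heard" : (S/NP)\(PP\S)
  [2,3] "a" : NP

YES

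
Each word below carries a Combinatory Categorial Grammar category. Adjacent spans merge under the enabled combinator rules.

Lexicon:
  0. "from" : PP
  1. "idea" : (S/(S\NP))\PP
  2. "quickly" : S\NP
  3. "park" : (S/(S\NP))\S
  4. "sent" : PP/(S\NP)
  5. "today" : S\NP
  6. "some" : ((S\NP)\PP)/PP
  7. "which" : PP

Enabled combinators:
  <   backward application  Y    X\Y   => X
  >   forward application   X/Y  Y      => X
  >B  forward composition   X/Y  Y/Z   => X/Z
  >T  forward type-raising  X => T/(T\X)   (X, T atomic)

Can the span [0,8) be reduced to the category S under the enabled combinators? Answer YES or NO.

YES

[0,8] S   >
  [0,4] S/(S\NP)   <
    [0,3] S   >
      [0,2] S/(S\NP)   <
        [0,1] "from" : PP
        [1,2] "idea" : (S/(S\NP))\PP
      [2,3] "quickly" : S\NP
    [3,4] "park" : (S/(S\NP))\S
  [4,8] S\NP   <
    [4,6] PP   >
      [4,5] "sent" : PP/(S\NP)
      [5,6] "today" : S\NP
    [6,8] (S\NP)\PP   >
      [6,7] "some" : ((S\NP)\PP)/PP
      [7,8] "which" : PP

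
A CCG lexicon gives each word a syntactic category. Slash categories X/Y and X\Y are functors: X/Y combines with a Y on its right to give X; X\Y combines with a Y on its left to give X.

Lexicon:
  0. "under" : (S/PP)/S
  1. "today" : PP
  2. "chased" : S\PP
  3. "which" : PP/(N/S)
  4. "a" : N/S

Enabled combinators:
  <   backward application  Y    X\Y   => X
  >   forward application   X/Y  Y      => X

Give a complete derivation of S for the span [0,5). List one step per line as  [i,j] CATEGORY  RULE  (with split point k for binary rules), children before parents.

[0,1] (S/PP)/S  lex  "under"
[1,2] PP  lex  "today"
[2,3] S\PP  lex  "chased"
[1,3] S  <  k=2
[0,3] S/PP  >  k=1
[3,4] PP/(N/S)  lex  "which"
[4,5] N/S  lex  "a"
[3,5] PP  >  k=4
[0,5] S  >  k=3

[0,5] S   >
  [0,3] S/PP   >
    [0,1] "under" : (S/PP)/S
    [1,3] S   <
      [1,2] "today" : PP
      [2,3] "chased" : S\PP
  [3,5] PP   >
    [3,4] "which" : PP/(N/S)
    [4,5] "a" : N/S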